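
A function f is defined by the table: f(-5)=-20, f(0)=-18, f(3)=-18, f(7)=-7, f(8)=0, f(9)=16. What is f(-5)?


-20


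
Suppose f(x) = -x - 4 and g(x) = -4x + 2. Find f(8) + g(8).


f(8) = -12
g(8) = -30
Sum = -42

-42


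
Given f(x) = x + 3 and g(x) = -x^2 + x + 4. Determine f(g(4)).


g(4) = -8
f(-8) = -5

-5


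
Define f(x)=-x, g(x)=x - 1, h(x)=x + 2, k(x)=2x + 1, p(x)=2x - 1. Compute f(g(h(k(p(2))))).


-8


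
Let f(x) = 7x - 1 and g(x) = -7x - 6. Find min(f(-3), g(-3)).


-22


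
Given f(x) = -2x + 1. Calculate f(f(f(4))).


-29


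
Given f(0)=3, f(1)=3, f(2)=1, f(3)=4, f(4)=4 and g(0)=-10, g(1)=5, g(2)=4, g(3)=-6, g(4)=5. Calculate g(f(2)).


5


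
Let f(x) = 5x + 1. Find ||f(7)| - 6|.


f(7) = 36
|36| = 36
|36 - 6| = 30

30


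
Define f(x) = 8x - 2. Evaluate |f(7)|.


f(7) = 54
|54| = 54

54


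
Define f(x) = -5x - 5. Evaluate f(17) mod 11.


f(17) = -90
-90 mod 11 = 9

9


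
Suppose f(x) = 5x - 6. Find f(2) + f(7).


33


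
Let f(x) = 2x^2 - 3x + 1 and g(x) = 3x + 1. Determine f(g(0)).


g(0) = 1
f(1) = 2*(1)^2 - 3*(1) + 1 = 0

0


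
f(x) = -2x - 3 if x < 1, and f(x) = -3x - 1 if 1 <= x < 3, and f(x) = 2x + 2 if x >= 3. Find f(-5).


-5 satisfies x < 1
f(-5) = 7

7


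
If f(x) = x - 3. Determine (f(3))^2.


0


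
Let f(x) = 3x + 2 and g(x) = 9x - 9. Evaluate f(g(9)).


g(9) = 72
f(72) = 218

218


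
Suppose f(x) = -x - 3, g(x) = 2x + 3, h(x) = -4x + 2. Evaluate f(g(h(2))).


6


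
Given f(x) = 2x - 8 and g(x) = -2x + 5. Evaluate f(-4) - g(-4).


f(-4) = -16
g(-4) = 13
Difference = -29

-29


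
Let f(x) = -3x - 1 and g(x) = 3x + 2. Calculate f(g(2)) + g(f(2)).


-44


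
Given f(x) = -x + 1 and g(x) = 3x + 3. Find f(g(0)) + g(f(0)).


f(g(0)) = -2
g(f(0)) = 6
Sum = 4

4


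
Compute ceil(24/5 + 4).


24/5 = 4.8
4.8 + 4 = 8.8
ceil(8.8) = 9

9


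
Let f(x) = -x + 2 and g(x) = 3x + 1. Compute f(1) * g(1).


f(1) = 1
g(1) = 4
Product = 4

4


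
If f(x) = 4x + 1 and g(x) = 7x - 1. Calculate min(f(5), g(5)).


f(5) = 21
g(5) = 34
min = 21

21


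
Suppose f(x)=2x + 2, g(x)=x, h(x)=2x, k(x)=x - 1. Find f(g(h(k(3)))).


k(3) = 2
h(2) = 4
g(4) = 4
f(4) = 10

10


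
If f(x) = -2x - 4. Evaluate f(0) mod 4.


f(0) = -4
-4 mod 4 = 0

0


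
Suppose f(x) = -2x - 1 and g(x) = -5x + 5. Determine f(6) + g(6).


f(6) = -13
g(6) = -25
Sum = -38

-38


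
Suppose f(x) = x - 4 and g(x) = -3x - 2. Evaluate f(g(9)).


g(9) = -29
f(-29) = -33

-33


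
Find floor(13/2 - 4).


13/2 = 6.5
6.5 - 4 = 2.5
floor(2.5) = 2

2


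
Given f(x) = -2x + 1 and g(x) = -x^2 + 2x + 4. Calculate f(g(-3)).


g(-3) = -11
f(-11) = 23

23


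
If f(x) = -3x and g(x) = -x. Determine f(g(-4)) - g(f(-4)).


f(g(-4)) = -12
g(f(-4)) = -12
Difference = 0

0


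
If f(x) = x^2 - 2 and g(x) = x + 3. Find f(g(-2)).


g(-2) = 1
f(1) = 1*(1)^2 - 2 = -1

-1


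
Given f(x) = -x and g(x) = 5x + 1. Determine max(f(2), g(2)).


f(2) = -2
g(2) = 11
max = 11

11


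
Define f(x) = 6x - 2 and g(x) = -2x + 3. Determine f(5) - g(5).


f(5) = 28
g(5) = -7
Difference = 35

35


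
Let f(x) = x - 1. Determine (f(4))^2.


f(4) = 3
(3)^2 = 9

9


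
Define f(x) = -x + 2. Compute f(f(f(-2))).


4


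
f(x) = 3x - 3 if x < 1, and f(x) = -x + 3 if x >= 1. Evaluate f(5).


5 satisfies x >= 1
f(5) = -2

-2


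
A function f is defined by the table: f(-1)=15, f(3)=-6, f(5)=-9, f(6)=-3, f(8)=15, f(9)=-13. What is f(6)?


Reading from the table at x = 6

-3


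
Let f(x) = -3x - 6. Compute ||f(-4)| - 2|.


f(-4) = 6
|6| = 6
|6 - 2| = 4

4


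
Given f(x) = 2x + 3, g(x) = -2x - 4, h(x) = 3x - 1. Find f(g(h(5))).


h(5) = 14
g(14) = -32
f(-32) = -61

-61


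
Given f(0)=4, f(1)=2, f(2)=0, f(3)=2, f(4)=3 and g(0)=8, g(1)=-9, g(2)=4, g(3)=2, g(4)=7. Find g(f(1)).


f(1) = 2
g(2) = 4

4


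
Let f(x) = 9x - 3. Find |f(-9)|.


f(-9) = -84
|-84| = 84

84


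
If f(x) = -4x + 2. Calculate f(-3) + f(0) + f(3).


6


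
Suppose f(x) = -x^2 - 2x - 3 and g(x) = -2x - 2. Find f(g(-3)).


g(-3) = 4
f(4) = (-1)*(4)^2 - 2*(4) - 3 = -27

-27


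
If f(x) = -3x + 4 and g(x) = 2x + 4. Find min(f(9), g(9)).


-23


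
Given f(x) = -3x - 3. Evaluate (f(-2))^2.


f(-2) = 3
(3)^2 = 9

9


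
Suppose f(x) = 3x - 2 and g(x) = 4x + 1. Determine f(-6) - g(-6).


f(-6) = -20
g(-6) = -23
Difference = 3

3


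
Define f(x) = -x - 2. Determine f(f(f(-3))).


f(-3) = 1
f(1) = -3
f(-3) = 1

1


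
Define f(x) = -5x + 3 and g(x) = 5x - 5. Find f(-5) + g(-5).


f(-5) = 28
g(-5) = -30
Sum = -2

-2


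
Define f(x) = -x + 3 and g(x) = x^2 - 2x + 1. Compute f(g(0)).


g(0) = 1
f(1) = 2

2


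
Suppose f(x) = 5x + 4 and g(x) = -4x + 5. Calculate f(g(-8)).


189


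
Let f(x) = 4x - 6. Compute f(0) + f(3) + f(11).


38


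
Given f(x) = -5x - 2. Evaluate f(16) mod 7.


f(16) = -82
-82 mod 7 = 2

2


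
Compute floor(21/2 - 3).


7


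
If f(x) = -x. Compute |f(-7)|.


f(-7) = 7
|7| = 7

7


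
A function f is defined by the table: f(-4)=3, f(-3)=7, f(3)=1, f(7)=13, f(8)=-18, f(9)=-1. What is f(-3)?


7


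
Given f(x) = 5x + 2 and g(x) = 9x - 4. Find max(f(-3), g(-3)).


f(-3) = -13
g(-3) = -31
max = -13

-13


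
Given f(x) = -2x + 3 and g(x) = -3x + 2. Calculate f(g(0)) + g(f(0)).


f(g(0)) = -1
g(f(0)) = -7
Sum = -8

-8


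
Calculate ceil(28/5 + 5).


28/5 = 5.6
5.6 + 5 = 10.6
ceil(10.6) = 11

11


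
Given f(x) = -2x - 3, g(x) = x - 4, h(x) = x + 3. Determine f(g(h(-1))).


h(-1) = 2
g(2) = -2
f(-2) = 1

1


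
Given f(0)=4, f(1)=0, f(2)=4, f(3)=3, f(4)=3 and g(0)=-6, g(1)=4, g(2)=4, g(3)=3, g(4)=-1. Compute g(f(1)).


f(1) = 0
g(0) = -6

-6


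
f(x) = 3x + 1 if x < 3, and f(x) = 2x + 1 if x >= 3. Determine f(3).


3 satisfies x >= 3
f(3) = 7

7


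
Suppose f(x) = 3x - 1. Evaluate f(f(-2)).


f(-2) = -7
f(-7) = -22

-22


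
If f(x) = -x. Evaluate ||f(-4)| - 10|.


6


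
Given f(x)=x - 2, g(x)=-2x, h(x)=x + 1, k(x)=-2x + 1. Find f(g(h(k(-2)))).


k(-2) = 5
h(5) = 6
g(6) = -12
f(-12) = -14

-14


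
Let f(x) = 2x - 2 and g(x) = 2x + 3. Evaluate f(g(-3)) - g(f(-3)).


f(g(-3)) = -8
g(f(-3)) = -13
Difference = 5

5


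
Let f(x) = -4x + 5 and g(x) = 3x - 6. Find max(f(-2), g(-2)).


f(-2) = 13
g(-2) = -12
max = 13

13


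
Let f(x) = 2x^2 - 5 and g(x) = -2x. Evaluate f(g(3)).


g(3) = -6
f(-6) = 2*(-6)^2 - 5 = 67

67


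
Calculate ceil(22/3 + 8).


16


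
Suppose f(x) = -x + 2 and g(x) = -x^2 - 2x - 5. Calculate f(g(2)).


g(2) = -13
f(-13) = 15

15


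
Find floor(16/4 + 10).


16/4 = 4
4 + 10 = 14
floor(14) = 14

14


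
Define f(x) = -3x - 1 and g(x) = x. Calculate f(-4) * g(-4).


-44


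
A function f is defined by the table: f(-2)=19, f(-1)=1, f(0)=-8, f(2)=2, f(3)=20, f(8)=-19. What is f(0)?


-8


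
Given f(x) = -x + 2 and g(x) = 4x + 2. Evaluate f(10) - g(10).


f(10) = -8
g(10) = 42
Difference = -50

-50


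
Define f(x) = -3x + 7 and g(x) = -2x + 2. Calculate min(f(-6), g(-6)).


14


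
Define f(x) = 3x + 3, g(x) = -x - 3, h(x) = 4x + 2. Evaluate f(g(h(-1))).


h(-1) = -2
g(-2) = -1
f(-1) = 0

0


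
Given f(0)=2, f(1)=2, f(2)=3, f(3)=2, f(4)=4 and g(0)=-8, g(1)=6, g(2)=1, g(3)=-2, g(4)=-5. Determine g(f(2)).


f(2) = 3
g(3) = -2

-2


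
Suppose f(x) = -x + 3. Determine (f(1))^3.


f(1) = 2
(2)^3 = 8

8


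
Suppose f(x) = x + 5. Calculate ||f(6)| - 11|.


0


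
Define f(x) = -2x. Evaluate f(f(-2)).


f(-2) = 4
f(4) = -8

-8


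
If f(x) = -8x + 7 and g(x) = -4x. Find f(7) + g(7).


f(7) = -49
g(7) = -28
Sum = -77

-77


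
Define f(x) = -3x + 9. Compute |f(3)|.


f(3) = 0
|0| = 0

0


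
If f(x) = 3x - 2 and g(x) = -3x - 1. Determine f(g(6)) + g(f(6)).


f(g(6)) = -59
g(f(6)) = -49
Sum = -108

-108


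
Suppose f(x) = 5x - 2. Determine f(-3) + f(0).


f(-3) = -17
f(0) = -2
Sum = -19

-19


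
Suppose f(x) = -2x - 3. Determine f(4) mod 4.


f(4) = -11
-11 mod 4 = 1

1


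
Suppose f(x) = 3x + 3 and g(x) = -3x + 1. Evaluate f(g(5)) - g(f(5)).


f(g(5)) = -39
g(f(5)) = -53
Difference = 14

14


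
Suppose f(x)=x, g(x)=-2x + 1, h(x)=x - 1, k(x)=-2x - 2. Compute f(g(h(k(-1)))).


k(-1) = 0
h(0) = -1
g(-1) = 3
f(3) = 3

3


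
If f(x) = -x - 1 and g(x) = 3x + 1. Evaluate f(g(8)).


g(8) = 25
f(25) = -26

-26


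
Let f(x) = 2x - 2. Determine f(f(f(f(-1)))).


f(-1) = -4
f(-4) = -10
f(-10) = -22
f(-22) = -46

-46


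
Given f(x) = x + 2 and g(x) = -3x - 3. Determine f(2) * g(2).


f(2) = 4
g(2) = -9
Product = -36

-36


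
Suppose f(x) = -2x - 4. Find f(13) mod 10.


f(13) = -30
-30 mod 10 = 0

0


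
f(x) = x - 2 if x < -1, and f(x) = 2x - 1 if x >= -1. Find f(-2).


-4


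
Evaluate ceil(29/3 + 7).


29/3 = 9.6667
9.6667 + 7 = 16.6667
ceil(16.6667) = 17

17


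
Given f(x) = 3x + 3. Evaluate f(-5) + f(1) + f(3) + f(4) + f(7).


f(-5) = -12
f(1) = 6
f(3) = 12
f(4) = 15
f(7) = 24
Sum = 45

45


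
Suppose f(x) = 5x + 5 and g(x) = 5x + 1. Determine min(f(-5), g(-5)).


f(-5) = -20
g(-5) = -24
min = -24

-24


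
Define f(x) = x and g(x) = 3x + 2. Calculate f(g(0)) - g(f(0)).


f(g(0)) = 2
g(f(0)) = 2
Difference = 0

0


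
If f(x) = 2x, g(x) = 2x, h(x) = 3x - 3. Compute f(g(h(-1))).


h(-1) = -6
g(-6) = -12
f(-12) = -24

-24


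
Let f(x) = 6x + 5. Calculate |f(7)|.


f(7) = 47
|47| = 47

47


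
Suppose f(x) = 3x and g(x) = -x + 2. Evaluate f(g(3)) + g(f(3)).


f(g(3)) = -3
g(f(3)) = -7
Sum = -10

-10


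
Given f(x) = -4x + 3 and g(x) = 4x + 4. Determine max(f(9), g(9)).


f(9) = -33
g(9) = 40
max = 40

40


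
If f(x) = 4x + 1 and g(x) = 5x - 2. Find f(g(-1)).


g(-1) = -7
f(-7) = -27

-27


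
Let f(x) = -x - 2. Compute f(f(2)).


f(2) = -4
f(-4) = 2

2


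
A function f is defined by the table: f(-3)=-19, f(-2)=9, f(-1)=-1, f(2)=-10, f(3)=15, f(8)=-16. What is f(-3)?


Reading from the table at x = -3

-19


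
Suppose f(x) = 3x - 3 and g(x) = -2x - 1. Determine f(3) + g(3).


-1


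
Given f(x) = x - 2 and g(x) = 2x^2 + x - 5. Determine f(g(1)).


g(1) = -2
f(-2) = -4

-4


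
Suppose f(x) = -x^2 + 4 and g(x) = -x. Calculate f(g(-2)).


0


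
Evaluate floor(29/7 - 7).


29/7 = 4.1429
4.1429 - 7 = -2.8571
floor(-2.8571) = -3

-3


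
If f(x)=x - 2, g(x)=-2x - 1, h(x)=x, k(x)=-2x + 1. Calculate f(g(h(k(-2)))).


k(-2) = 5
h(5) = 5
g(5) = -11
f(-11) = -13

-13


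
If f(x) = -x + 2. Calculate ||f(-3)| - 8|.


f(-3) = 5
|5| = 5
|5 - 8| = 3

3


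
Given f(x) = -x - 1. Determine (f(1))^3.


f(1) = -2
(-2)^3 = -8

-8


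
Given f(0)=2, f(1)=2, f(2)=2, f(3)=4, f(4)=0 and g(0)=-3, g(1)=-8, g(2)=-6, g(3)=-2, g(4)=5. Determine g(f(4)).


f(4) = 0
g(0) = -3

-3


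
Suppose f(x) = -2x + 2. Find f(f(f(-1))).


f(-1) = 4
f(4) = -6
f(-6) = 14

14


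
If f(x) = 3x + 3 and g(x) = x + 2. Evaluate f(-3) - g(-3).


f(-3) = -6
g(-3) = -1
Difference = -5

-5


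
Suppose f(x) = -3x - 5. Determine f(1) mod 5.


f(1) = -8
-8 mod 5 = 2

2


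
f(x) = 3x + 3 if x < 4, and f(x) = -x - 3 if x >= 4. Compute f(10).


10 satisfies x >= 4
f(10) = -13

-13


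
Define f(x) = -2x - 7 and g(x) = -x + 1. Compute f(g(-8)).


-25


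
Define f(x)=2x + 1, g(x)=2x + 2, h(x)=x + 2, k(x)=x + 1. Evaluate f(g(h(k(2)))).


25


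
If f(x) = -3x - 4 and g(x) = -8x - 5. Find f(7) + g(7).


f(7) = -25
g(7) = -61
Sum = -86

-86


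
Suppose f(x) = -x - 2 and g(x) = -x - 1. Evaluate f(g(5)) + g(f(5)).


f(g(5)) = 4
g(f(5)) = 6
Sum = 10

10


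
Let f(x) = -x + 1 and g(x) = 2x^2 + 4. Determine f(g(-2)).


g(-2) = 12
f(12) = -11

-11


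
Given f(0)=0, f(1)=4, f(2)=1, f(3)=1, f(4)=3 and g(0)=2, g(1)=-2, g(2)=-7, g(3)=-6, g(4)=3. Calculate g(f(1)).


f(1) = 4
g(4) = 3

3


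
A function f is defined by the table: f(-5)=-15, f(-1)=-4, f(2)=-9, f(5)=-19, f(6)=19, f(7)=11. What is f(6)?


19


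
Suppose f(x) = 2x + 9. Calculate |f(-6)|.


3


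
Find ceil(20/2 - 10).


20/2 = 10
10 - 10 = 0
ceil(0) = 0

0


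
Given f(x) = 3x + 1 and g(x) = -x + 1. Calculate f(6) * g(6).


f(6) = 19
g(6) = -5
Product = -95

-95


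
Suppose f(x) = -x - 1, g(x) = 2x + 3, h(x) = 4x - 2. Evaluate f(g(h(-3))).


h(-3) = -14
g(-14) = -25
f(-25) = 24

24


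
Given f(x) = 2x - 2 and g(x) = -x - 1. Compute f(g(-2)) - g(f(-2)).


f(g(-2)) = 0
g(f(-2)) = 5
Difference = -5

-5


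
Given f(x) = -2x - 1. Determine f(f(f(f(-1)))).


f(-1) = 1
f(1) = -3
f(-3) = 5
f(5) = -11

-11


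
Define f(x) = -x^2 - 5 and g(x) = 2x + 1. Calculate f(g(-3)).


g(-3) = -5
f(-5) = (-1)*(-5)^2 - 5 = -30

-30


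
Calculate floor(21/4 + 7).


21/4 = 5.25
5.25 + 7 = 12.25
floor(12.25) = 12

12


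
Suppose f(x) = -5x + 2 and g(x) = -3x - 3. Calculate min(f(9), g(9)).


f(9) = -43
g(9) = -30
min = -43

-43


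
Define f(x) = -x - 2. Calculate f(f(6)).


6


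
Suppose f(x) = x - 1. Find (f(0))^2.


1


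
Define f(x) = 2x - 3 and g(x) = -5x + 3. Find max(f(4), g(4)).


f(4) = 5
g(4) = -17
max = 5

5


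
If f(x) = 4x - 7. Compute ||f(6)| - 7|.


f(6) = 17
|17| = 17
|17 - 7| = 10

10


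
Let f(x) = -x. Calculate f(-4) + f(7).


f(-4) = 4
f(7) = -7
Sum = -3

-3


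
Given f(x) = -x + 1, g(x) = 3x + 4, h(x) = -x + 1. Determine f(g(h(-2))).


h(-2) = 3
g(3) = 13
f(13) = -12

-12


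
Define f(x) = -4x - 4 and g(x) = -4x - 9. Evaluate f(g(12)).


g(12) = -57
f(-57) = 224

224


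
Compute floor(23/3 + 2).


23/3 = 7.6667
7.6667 + 2 = 9.6667
floor(9.6667) = 9

9


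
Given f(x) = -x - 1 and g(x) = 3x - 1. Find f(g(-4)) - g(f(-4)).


f(g(-4)) = 12
g(f(-4)) = 8
Difference = 4

4


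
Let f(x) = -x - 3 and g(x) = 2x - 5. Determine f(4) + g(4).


-4


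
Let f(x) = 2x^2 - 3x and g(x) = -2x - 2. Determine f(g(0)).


g(0) = -2
f(-2) = 2*(-2)^2 - 3*(-2) = 14

14


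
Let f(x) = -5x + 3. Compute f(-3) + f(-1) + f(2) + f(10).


-28


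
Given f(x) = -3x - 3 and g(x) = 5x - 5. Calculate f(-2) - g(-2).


f(-2) = 3
g(-2) = -15
Difference = 18

18


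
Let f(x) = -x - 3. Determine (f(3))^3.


f(3) = -6
(-6)^3 = -216

-216


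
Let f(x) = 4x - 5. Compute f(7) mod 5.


f(7) = 23
23 mod 5 = 3

3


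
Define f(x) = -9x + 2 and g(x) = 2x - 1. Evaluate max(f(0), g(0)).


2


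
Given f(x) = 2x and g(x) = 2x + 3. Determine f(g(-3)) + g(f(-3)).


f(g(-3)) = -6
g(f(-3)) = -9
Sum = -15

-15


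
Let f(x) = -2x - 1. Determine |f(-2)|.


f(-2) = 3
|3| = 3

3


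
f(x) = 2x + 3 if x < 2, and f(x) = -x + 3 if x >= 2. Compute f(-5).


-5 satisfies x < 2
f(-5) = -7

-7


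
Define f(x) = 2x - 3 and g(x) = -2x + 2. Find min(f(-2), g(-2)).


f(-2) = -7
g(-2) = 6
min = -7

-7


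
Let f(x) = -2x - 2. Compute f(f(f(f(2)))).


f(2) = -6
f(-6) = 10
f(10) = -22
f(-22) = 42

42


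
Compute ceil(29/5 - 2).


29/5 = 5.8
5.8 - 2 = 3.8
ceil(3.8) = 4

4


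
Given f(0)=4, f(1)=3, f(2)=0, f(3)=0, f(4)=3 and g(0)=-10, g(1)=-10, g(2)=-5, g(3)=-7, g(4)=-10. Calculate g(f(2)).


f(2) = 0
g(0) = -10

-10


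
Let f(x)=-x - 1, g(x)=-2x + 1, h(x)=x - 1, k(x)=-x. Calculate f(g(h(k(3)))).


k(3) = -3
h(-3) = -4
g(-4) = 9
f(9) = -10

-10


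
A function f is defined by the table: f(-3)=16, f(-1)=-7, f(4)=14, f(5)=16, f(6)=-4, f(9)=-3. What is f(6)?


Reading from the table at x = 6

-4


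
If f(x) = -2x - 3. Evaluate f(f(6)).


27


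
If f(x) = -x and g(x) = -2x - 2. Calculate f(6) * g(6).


84


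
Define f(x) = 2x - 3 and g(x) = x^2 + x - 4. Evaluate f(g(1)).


-7


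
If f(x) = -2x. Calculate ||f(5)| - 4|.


f(5) = -10
|-10| = 10
|10 - 4| = 6

6


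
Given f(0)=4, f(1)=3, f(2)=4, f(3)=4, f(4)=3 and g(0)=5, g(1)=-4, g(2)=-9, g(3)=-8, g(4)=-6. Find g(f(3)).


-6


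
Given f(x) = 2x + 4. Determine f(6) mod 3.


1


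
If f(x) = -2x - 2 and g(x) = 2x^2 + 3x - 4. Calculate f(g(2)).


g(2) = 10
f(10) = -22

-22


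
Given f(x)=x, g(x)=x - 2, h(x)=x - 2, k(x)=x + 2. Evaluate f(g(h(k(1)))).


k(1) = 3
h(3) = 1
g(1) = -1
f(-1) = -1

-1


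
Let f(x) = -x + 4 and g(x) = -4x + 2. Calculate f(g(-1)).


g(-1) = 6
f(6) = -2

-2


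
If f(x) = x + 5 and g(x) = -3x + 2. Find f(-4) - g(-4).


f(-4) = 1
g(-4) = 14
Difference = -13

-13


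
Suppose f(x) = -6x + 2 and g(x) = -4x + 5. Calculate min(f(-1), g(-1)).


f(-1) = 8
g(-1) = 9
min = 8

8


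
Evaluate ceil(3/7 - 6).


3/7 = 0.4286
0.4286 - 6 = -5.5714
ceil(-5.5714) = -5

-5


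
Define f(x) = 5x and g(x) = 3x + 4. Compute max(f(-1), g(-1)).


f(-1) = -5
g(-1) = 1
max = 1

1


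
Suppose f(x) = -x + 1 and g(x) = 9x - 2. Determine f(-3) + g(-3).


f(-3) = 4
g(-3) = -29
Sum = -25

-25


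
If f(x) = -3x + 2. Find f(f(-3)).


f(-3) = 11
f(11) = -31

-31


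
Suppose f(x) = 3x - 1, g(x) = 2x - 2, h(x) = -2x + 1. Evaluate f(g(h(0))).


h(0) = 1
g(1) = 0
f(0) = -1

-1


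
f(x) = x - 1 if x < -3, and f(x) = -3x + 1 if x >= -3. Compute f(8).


8 satisfies x >= -3
f(8) = -23

-23


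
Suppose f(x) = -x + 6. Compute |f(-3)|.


f(-3) = 9
|9| = 9

9


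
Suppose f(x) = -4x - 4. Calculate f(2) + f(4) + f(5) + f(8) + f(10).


f(2) = -12
f(4) = -20
f(5) = -24
f(8) = -36
f(10) = -44
Sum = -136

-136


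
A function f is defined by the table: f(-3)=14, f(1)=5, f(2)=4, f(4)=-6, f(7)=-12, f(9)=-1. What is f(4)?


-6


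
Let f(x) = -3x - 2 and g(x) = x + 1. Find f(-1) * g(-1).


f(-1) = 1
g(-1) = 0
Product = 0

0


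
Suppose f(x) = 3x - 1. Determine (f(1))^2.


f(1) = 2
(2)^2 = 4

4


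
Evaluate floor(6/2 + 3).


6


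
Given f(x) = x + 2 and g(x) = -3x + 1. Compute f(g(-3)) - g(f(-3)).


f(g(-3)) = 12
g(f(-3)) = 4
Difference = 8

8


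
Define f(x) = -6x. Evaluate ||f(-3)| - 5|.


13


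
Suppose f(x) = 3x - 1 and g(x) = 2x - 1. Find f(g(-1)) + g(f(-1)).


f(g(-1)) = -10
g(f(-1)) = -9
Sum = -19

-19


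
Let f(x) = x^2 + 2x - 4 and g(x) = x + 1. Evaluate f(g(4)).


g(4) = 5
f(5) = 1*(5)^2 + 2*(5) - 4 = 31

31


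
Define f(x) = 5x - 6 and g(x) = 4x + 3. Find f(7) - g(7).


f(7) = 29
g(7) = 31
Difference = -2

-2


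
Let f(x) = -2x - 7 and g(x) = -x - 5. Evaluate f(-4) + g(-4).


f(-4) = 1
g(-4) = -1
Sum = 0

0


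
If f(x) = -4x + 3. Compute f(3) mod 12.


f(3) = -9
-9 mod 12 = 3

3


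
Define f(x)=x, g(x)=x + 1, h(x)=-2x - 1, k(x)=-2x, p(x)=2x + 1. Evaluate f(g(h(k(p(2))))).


p(2) = 5
k(5) = -10
h(-10) = 19
g(19) = 20
f(20) = 20

20


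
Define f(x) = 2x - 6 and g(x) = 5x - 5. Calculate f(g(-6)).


g(-6) = -35
f(-35) = -76

-76


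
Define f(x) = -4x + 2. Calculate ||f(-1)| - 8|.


f(-1) = 6
|6| = 6
|6 - 8| = 2

2


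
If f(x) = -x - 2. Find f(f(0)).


f(0) = -2
f(-2) = 0

0


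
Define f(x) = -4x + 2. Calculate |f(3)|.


f(3) = -10
|-10| = 10

10


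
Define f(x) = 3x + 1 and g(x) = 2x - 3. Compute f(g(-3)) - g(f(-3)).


f(g(-3)) = -26
g(f(-3)) = -19
Difference = -7

-7


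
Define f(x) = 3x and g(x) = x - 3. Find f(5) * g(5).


f(5) = 15
g(5) = 2
Product = 30

30


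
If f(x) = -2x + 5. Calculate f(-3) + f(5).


f(-3) = 11
f(5) = -5
Sum = 6

6


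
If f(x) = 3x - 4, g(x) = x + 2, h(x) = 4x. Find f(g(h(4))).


50


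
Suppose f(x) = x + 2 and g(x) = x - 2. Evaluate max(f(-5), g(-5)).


f(-5) = -3
g(-5) = -7
max = -3

-3


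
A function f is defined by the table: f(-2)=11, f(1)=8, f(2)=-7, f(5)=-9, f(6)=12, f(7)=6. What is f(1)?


Reading from the table at x = 1

8


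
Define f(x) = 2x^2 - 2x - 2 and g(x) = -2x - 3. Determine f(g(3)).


g(3) = -9
f(-9) = 2*(-9)^2 - 2*(-9) - 2 = 178

178


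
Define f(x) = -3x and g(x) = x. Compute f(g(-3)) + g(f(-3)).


f(g(-3)) = 9
g(f(-3)) = 9
Sum = 18

18


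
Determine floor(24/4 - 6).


24/4 = 6
6 - 6 = 0
floor(0) = 0

0


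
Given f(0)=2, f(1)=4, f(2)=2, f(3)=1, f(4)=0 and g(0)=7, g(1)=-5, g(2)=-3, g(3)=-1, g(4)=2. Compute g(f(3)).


f(3) = 1
g(1) = -5

-5


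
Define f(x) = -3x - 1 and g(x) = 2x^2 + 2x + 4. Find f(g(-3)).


-49


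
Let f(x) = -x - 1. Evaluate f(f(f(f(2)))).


f(2) = -3
f(-3) = 2
f(2) = -3
f(-3) = 2

2


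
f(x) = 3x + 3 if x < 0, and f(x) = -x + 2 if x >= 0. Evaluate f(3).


3 satisfies x >= 0
f(3) = -1

-1


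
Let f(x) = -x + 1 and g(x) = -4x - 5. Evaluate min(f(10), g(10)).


f(10) = -9
g(10) = -45
min = -45

-45


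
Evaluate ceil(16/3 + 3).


16/3 = 5.3333
5.3333 + 3 = 8.3333
ceil(8.3333) = 9

9


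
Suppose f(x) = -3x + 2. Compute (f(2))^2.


f(2) = -4
(-4)^2 = 16

16


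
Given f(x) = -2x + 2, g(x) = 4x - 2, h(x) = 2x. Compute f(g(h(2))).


-26


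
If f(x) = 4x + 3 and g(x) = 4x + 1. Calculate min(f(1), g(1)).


f(1) = 7
g(1) = 5
min = 5

5


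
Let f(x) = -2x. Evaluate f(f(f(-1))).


f(-1) = 2
f(2) = -4
f(-4) = 8

8


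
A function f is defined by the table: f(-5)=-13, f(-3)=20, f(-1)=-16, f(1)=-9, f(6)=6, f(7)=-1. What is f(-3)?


Reading from the table at x = -3

20


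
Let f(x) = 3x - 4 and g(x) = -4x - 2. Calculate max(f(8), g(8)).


f(8) = 20
g(8) = -34
max = 20

20


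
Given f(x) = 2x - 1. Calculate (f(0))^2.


f(0) = -1
(-1)^2 = 1

1


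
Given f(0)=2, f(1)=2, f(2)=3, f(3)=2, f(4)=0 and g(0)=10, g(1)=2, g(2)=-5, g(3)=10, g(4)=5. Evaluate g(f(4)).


f(4) = 0
g(0) = 10

10


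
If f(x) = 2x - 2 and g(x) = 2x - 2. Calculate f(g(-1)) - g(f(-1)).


f(g(-1)) = -10
g(f(-1)) = -10
Difference = 0

0


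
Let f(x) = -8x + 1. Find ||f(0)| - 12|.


f(0) = 1
|1| = 1
|1 - 12| = 11

11


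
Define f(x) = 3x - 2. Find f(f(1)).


f(1) = 1
f(1) = 1

1


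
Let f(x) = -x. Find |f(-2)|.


f(-2) = 2
|2| = 2

2


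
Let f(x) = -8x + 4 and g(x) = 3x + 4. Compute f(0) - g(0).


f(0) = 4
g(0) = 4
Difference = 0

0


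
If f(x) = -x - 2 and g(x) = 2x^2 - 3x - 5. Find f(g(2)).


g(2) = -3
f(-3) = 1

1


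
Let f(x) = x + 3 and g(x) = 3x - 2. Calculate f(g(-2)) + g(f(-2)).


f(g(-2)) = -5
g(f(-2)) = 1
Sum = -4

-4


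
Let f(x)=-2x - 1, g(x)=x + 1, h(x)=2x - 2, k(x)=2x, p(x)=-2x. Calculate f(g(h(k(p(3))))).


p(3) = -6
k(-6) = -12
h(-12) = -26
g(-26) = -25
f(-25) = 49

49


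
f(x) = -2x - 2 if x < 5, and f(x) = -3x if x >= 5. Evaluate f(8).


8 satisfies x >= 5
f(8) = -24

-24


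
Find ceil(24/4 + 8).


24/4 = 6
6 + 8 = 14
ceil(14) = 14

14


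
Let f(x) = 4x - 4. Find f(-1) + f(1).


f(-1) = -8
f(1) = 0
Sum = -8

-8


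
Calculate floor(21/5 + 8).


21/5 = 4.2
4.2 + 8 = 12.2
floor(12.2) = 12

12


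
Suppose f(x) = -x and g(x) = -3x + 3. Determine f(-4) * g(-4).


f(-4) = 4
g(-4) = 15
Product = 60

60


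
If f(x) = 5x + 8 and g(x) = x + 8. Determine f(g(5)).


g(5) = 13
f(13) = 73

73


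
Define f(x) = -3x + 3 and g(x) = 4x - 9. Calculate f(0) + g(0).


f(0) = 3
g(0) = -9
Sum = -6

-6


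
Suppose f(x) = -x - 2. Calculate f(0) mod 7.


f(0) = -2
-2 mod 7 = 5

5


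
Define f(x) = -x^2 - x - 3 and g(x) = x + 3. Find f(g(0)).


g(0) = 3
f(3) = (-1)*(3)^2 - 1*(3) - 3 = -15

-15


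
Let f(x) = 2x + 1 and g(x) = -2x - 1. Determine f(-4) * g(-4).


-49


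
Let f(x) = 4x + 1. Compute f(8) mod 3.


f(8) = 33
33 mod 3 = 0

0


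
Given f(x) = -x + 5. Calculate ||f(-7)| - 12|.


0


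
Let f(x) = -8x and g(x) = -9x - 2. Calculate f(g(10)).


g(10) = -92
f(-92) = 736

736


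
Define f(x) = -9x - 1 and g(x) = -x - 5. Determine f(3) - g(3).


f(3) = -28
g(3) = -8
Difference = -20

-20


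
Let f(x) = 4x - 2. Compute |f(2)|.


f(2) = 6
|6| = 6

6


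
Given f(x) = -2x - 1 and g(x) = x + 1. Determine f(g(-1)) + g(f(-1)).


f(g(-1)) = -1
g(f(-1)) = 2
Sum = 1

1


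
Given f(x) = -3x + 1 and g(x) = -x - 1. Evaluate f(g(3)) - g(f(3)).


6


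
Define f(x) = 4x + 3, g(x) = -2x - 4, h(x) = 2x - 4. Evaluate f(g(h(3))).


h(3) = 2
g(2) = -8
f(-8) = -29

-29


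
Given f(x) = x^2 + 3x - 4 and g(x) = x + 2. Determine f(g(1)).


g(1) = 3
f(3) = 1*(3)^2 + 3*(3) - 4 = 14

14


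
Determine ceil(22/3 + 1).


22/3 = 7.3333
7.3333 + 1 = 8.3333
ceil(8.3333) = 9

9


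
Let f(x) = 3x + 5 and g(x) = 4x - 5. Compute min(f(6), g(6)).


f(6) = 23
g(6) = 19
min = 19

19


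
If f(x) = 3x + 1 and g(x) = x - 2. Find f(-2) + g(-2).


f(-2) = -5
g(-2) = -4
Sum = -9

-9


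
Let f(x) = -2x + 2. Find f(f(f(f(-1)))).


f(-1) = 4
f(4) = -6
f(-6) = 14
f(14) = -26

-26


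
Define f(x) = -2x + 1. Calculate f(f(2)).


f(2) = -3
f(-3) = 7

7


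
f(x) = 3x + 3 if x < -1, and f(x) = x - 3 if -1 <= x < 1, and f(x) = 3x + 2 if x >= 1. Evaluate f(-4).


-4 satisfies x < -1
f(-4) = -9

-9


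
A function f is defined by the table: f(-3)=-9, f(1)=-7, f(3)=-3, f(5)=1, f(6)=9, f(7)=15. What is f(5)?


Reading from the table at x = 5

1


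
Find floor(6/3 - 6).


6/3 = 2
2 - 6 = -4
floor(-4) = -4

-4


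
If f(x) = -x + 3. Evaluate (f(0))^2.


f(0) = 3
(3)^2 = 9

9


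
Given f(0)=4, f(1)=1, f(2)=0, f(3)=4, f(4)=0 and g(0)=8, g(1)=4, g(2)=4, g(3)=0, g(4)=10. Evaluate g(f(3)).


f(3) = 4
g(4) = 10

10


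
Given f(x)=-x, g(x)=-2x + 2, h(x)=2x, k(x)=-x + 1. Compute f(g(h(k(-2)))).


k(-2) = 3
h(3) = 6
g(6) = -10
f(-10) = 10

10


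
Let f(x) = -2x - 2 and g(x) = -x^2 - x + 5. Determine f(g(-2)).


g(-2) = 3
f(3) = -8

-8


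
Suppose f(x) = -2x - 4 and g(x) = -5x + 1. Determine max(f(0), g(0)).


f(0) = -4
g(0) = 1
max = 1

1


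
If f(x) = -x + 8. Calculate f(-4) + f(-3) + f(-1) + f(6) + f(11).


f(-4) = 12
f(-3) = 11
f(-1) = 9
f(6) = 2
f(11) = -3
Sum = 31

31


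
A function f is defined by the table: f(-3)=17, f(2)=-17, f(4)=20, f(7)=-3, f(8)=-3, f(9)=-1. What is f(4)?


Reading from the table at x = 4

20


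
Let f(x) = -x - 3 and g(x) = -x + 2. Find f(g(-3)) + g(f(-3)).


-6


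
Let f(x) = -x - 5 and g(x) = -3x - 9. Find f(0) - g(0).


4


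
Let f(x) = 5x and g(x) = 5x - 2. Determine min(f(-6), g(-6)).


f(-6) = -30
g(-6) = -32
min = -32

-32


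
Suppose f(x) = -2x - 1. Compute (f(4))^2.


81


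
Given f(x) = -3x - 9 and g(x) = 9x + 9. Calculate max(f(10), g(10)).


f(10) = -39
g(10) = 99
max = 99

99


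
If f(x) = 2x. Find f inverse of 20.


Solve 2x = 20
x = (20) / 2 = 10

10


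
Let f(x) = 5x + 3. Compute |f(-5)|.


f(-5) = -22
|-22| = 22

22


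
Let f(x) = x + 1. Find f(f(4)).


6


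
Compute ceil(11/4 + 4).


11/4 = 2.75
2.75 + 4 = 6.75
ceil(6.75) = 7

7


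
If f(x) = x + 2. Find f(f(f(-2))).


f(-2) = 0
f(0) = 2
f(2) = 4

4


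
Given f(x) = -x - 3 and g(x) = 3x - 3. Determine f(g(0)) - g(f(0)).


12


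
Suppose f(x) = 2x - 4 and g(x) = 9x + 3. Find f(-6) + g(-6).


f(-6) = -16
g(-6) = -51
Sum = -67

-67


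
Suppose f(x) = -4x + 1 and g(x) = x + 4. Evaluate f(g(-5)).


5


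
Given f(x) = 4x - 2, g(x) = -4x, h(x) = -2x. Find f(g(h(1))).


h(1) = -2
g(-2) = 8
f(8) = 30

30


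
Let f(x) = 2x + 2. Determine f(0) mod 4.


f(0) = 2
2 mod 4 = 2

2


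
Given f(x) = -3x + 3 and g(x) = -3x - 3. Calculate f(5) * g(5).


f(5) = -12
g(5) = -18
Product = 216

216


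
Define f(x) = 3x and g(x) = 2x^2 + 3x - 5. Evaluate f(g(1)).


g(1) = 0
f(0) = 0

0


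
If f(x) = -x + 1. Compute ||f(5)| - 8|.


f(5) = -4
|-4| = 4
|4 - 8| = 4

4


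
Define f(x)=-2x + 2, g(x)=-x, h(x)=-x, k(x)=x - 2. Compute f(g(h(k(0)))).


k(0) = -2
h(-2) = 2
g(2) = -2
f(-2) = 6

6


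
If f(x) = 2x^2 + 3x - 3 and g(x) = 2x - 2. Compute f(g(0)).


g(0) = -2
f(-2) = 2*(-2)^2 + 3*(-2) - 3 = -1

-1


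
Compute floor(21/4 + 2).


21/4 = 5.25
5.25 + 2 = 7.25
floor(7.25) = 7

7


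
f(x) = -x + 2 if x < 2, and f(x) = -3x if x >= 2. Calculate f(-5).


7


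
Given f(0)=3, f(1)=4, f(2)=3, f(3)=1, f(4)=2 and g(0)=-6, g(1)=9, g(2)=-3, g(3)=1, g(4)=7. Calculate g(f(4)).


f(4) = 2
g(2) = -3

-3


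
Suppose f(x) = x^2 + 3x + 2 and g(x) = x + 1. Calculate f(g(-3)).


0


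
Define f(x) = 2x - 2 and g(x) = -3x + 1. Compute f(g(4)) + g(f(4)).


f(g(4)) = -24
g(f(4)) = -17
Sum = -41

-41


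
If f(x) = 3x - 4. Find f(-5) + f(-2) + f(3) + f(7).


f(-5) = -19
f(-2) = -10
f(3) = 5
f(7) = 17
Sum = -7

-7


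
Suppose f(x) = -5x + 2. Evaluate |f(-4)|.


22


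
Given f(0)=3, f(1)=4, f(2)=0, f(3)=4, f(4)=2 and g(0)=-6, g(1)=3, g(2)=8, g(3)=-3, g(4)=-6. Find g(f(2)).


f(2) = 0
g(0) = -6

-6


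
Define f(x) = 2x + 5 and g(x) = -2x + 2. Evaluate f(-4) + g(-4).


f(-4) = -3
g(-4) = 10
Sum = 7

7


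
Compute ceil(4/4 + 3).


4/4 = 1
1 + 3 = 4
ceil(4) = 4

4


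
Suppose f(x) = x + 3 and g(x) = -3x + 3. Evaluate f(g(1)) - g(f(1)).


f(g(1)) = 3
g(f(1)) = -9
Difference = 12

12


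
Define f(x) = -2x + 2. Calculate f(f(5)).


f(5) = -8
f(-8) = 18

18


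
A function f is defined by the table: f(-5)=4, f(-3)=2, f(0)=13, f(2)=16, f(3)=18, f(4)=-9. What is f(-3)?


Reading from the table at x = -3

2


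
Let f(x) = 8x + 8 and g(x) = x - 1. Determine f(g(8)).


g(8) = 7
f(7) = 64

64


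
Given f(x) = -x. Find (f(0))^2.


f(0) = 0
(0)^2 = 0

0


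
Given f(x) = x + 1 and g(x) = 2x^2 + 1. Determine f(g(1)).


4


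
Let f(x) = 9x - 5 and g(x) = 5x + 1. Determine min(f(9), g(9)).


f(9) = 76
g(9) = 46
min = 46

46


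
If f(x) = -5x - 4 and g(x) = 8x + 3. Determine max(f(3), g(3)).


27


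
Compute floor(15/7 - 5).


15/7 = 2.1429
2.1429 - 5 = -2.8571
floor(-2.8571) = -3

-3


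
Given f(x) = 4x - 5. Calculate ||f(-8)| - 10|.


27


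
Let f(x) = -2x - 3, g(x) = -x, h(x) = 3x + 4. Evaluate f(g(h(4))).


h(4) = 16
g(16) = -16
f(-16) = 29

29


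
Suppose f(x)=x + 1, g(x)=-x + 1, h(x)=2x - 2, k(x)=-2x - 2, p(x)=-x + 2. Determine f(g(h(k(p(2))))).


p(2) = 0
k(0) = -2
h(-2) = -6
g(-6) = 7
f(7) = 8

8


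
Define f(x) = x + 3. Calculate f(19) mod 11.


f(19) = 22
22 mod 11 = 0

0


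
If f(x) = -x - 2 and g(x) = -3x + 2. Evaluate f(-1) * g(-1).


f(-1) = -1
g(-1) = 5
Product = -5

-5


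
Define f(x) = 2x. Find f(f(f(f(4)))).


f(4) = 8
f(8) = 16
f(16) = 32
f(32) = 64

64


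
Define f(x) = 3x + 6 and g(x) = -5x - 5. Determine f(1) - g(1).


f(1) = 9
g(1) = -10
Difference = 19

19


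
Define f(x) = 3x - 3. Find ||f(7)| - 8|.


f(7) = 18
|18| = 18
|18 - 8| = 10

10


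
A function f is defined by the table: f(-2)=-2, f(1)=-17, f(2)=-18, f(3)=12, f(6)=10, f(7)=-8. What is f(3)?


Reading from the table at x = 3

12


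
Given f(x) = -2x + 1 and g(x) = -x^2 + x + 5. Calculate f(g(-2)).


g(-2) = -1
f(-1) = 3

3


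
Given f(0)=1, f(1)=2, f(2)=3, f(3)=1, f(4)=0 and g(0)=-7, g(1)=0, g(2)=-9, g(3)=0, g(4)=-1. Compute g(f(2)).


0


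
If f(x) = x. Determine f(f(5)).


f(5) = 5
f(5) = 5

5


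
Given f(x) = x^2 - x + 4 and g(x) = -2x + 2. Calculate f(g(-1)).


g(-1) = 4
f(4) = 1*(4)^2 - 1*(4) + 4 = 16

16


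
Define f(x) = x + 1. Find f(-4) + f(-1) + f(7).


f(-4) = -3
f(-1) = 0
f(7) = 8
Sum = 5

5


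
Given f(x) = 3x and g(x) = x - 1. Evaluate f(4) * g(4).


f(4) = 12
g(4) = 3
Product = 36

36


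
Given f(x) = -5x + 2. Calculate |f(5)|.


23


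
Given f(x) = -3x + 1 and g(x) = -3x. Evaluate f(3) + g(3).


-17


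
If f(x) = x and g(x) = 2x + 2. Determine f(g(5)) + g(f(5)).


f(g(5)) = 12
g(f(5)) = 12
Sum = 24

24


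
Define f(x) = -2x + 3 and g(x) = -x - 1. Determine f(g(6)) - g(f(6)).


f(g(6)) = 17
g(f(6)) = 8
Difference = 9

9


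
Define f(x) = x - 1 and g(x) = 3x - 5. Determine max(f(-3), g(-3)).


f(-3) = -4
g(-3) = -14
max = -4

-4


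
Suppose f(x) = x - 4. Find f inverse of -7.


Solve x - 4 = -7
x = (-7 + 4) / 1 = -3

-3


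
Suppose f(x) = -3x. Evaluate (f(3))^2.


f(3) = -9
(-9)^2 = 81

81


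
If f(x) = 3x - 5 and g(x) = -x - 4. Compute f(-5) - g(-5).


f(-5) = -20
g(-5) = 1
Difference = -21

-21


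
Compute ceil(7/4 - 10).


7/4 = 1.75
1.75 - 10 = -8.25
ceil(-8.25) = -8

-8


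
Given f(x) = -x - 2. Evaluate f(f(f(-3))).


f(-3) = 1
f(1) = -3
f(-3) = 1

1


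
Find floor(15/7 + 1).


3


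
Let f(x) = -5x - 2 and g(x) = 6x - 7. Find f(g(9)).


g(9) = 47
f(47) = -237

-237


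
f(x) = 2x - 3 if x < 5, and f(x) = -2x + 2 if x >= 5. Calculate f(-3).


-3 satisfies x < 5
f(-3) = -9

-9


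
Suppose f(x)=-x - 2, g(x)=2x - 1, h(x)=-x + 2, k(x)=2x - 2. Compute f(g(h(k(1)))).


k(1) = 0
h(0) = 2
g(2) = 3
f(3) = -5

-5


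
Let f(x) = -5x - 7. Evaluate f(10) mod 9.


f(10) = -57
-57 mod 9 = 6

6


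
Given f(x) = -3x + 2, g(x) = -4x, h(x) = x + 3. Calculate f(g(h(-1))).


h(-1) = 2
g(2) = -8
f(-8) = 26

26


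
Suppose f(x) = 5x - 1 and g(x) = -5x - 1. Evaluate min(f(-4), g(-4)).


f(-4) = -21
g(-4) = 19
min = -21

-21


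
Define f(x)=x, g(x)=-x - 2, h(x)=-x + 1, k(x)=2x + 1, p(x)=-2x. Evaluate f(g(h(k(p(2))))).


-10


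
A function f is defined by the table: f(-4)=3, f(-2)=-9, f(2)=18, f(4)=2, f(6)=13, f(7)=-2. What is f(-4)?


Reading from the table at x = -4

3


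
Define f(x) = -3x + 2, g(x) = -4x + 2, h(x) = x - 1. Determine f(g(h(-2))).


-40


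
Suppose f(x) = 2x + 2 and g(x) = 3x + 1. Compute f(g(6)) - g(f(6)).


-3


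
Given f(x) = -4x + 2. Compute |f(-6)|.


f(-6) = 26
|26| = 26

26


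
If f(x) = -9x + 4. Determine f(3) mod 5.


f(3) = -23
-23 mod 5 = 2

2


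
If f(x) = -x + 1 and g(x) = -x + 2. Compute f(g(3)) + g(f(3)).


f(g(3)) = 2
g(f(3)) = 4
Sum = 6

6


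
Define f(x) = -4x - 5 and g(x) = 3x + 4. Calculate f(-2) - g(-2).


f(-2) = 3
g(-2) = -2
Difference = 5

5


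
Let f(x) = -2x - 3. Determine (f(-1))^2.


f(-1) = -1
(-1)^2 = 1

1


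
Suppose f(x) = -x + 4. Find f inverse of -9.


Solve -x + 4 = -9
x = (-9 - 4) / (-1) = 13

13


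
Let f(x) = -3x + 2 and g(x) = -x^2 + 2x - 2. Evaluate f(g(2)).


g(2) = -2
f(-2) = 8

8


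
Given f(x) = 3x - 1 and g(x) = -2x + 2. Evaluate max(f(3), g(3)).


f(3) = 8
g(3) = -4
max = 8

8


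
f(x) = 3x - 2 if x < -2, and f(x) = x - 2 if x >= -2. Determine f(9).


9 satisfies x >= -2
f(9) = 7

7


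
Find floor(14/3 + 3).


14/3 = 4.6667
4.6667 + 3 = 7.6667
floor(7.6667) = 7

7


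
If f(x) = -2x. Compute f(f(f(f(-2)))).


f(-2) = 4
f(4) = -8
f(-8) = 16
f(16) = -32

-32


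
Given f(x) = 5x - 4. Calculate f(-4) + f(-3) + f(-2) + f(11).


-6


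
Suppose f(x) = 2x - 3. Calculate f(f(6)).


f(6) = 9
f(9) = 15

15


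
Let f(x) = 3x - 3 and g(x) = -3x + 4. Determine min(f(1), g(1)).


f(1) = 0
g(1) = 1
min = 0

0


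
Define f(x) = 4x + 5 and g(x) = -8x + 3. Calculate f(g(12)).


g(12) = -93
f(-93) = -367

-367


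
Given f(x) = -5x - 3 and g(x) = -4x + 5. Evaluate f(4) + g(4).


f(4) = -23
g(4) = -11
Sum = -34

-34


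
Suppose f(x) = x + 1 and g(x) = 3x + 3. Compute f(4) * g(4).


f(4) = 5
g(4) = 15
Product = 75

75


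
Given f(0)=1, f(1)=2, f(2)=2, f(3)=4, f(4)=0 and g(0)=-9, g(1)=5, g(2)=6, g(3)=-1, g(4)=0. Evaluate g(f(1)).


f(1) = 2
g(2) = 6

6


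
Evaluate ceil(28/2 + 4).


28/2 = 14
14 + 4 = 18
ceil(18) = 18

18


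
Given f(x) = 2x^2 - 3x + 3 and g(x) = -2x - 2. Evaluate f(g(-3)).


g(-3) = 4
f(4) = 2*(4)^2 - 3*(4) + 3 = 23

23


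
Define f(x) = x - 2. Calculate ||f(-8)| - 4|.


f(-8) = -10
|-10| = 10
|10 - 4| = 6

6


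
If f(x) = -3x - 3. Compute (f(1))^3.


f(1) = -6
(-6)^3 = -216

-216


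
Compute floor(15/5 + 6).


15/5 = 3
3 + 6 = 9
floor(9) = 9

9


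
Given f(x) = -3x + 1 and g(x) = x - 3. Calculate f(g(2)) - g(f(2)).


12


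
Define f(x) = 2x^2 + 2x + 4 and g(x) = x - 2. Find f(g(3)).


g(3) = 1
f(1) = 2*(1)^2 + 2*(1) + 4 = 8

8


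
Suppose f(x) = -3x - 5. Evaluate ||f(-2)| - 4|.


f(-2) = 1
|1| = 1
|1 - 4| = 3

3


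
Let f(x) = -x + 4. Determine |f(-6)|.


f(-6) = 10
|10| = 10

10


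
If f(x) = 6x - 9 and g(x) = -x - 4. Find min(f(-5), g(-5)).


f(-5) = -39
g(-5) = 1
min = -39

-39


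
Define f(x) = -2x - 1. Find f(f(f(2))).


f(2) = -5
f(-5) = 9
f(9) = -19

-19


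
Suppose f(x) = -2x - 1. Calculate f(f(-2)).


f(-2) = 3
f(3) = -7

-7


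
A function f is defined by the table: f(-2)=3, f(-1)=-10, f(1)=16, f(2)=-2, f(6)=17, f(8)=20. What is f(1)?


Reading from the table at x = 1

16


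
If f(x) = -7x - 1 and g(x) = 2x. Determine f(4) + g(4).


f(4) = -29
g(4) = 8
Sum = -21

-21


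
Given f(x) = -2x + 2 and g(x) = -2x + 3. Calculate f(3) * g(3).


f(3) = -4
g(3) = -3
Product = 12

12


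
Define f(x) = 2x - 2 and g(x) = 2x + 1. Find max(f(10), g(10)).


f(10) = 18
g(10) = 21
max = 21

21


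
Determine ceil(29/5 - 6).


29/5 = 5.8
5.8 - 6 = -0.2
ceil(-0.2) = 0

0


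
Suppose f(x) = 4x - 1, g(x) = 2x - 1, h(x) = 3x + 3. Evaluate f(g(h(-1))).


h(-1) = 0
g(0) = -1
f(-1) = -5

-5


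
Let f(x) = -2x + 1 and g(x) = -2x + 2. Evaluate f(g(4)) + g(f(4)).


f(g(4)) = 13
g(f(4)) = 16
Sum = 29

29


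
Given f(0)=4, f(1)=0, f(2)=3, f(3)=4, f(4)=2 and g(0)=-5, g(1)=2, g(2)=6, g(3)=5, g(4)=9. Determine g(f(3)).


f(3) = 4
g(4) = 9

9


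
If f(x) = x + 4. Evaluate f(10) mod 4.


f(10) = 14
14 mod 4 = 2

2


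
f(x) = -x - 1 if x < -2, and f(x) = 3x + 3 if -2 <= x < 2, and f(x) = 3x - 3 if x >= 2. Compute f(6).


6 satisfies x >= 2
f(6) = 15

15


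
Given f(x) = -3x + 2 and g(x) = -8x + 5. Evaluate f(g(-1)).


g(-1) = 13
f(13) = -37

-37


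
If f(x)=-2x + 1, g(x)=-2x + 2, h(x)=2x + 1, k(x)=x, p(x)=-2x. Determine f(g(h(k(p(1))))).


-15


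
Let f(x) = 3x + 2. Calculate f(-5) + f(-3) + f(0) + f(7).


f(-5) = -13
f(-3) = -7
f(0) = 2
f(7) = 23
Sum = 5

5


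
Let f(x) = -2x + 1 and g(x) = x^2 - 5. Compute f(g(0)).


g(0) = -5
f(-5) = 11

11


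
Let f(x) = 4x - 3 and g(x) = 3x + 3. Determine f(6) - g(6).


f(6) = 21
g(6) = 21
Difference = 0

0


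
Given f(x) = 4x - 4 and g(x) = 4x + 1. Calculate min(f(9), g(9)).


f(9) = 32
g(9) = 37
min = 32

32


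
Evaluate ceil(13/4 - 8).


-4


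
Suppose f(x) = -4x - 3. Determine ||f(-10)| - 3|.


f(-10) = 37
|37| = 37
|37 - 3| = 34

34


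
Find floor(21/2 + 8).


21/2 = 10.5
10.5 + 8 = 18.5
floor(18.5) = 18

18
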